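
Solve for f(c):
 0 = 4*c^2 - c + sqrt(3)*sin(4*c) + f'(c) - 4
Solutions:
 f(c) = C1 - 4*c^3/3 + c^2/2 + 4*c + sqrt(3)*cos(4*c)/4


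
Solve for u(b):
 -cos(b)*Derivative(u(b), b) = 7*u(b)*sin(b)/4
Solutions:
 u(b) = C1*cos(b)^(7/4)


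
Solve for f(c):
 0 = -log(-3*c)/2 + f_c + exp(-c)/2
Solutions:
 f(c) = C1 + c*log(-c)/2 + c*(-1 + log(3))/2 + exp(-c)/2


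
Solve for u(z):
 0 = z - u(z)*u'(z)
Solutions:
 u(z) = -sqrt(C1 + z^2)
 u(z) = sqrt(C1 + z^2)


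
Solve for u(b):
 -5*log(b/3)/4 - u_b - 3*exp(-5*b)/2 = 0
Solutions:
 u(b) = C1 - 5*b*log(b)/4 + 5*b*(1 + log(3))/4 + 3*exp(-5*b)/10


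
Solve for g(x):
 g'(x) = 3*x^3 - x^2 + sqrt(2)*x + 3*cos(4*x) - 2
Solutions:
 g(x) = C1 + 3*x^4/4 - x^3/3 + sqrt(2)*x^2/2 - 2*x + 3*sin(4*x)/4


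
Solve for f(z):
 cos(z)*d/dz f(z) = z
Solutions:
 f(z) = C1 + Integral(z/cos(z), z)


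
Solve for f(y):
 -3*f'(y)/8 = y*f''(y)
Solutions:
 f(y) = C1 + C2*y^(5/8)


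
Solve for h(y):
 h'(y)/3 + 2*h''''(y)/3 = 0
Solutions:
 h(y) = C1 + C4*exp(-2^(2/3)*y/2) + (C2*sin(2^(2/3)*sqrt(3)*y/4) + C3*cos(2^(2/3)*sqrt(3)*y/4))*exp(2^(2/3)*y/4)


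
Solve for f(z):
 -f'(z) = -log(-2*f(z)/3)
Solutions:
 -Integral(1/(log(-_y) - log(3) + log(2)), (_y, f(z))) = C1 - z


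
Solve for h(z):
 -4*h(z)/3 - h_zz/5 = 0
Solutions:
 h(z) = C1*sin(2*sqrt(15)*z/3) + C2*cos(2*sqrt(15)*z/3)


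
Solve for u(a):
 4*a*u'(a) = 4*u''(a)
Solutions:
 u(a) = C1 + C2*erfi(sqrt(2)*a/2)


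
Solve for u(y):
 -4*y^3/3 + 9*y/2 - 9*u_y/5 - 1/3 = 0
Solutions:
 u(y) = C1 - 5*y^4/27 + 5*y^2/4 - 5*y/27


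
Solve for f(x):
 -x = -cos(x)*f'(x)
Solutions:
 f(x) = C1 + Integral(x/cos(x), x)


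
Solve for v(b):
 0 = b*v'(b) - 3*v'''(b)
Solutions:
 v(b) = C1 + Integral(C2*airyai(3^(2/3)*b/3) + C3*airybi(3^(2/3)*b/3), b)


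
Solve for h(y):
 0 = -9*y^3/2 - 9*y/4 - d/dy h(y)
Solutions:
 h(y) = C1 - 9*y^4/8 - 9*y^2/8


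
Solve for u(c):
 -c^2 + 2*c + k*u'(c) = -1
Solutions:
 u(c) = C1 + c^3/(3*k) - c^2/k - c/k


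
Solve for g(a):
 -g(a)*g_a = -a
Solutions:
 g(a) = -sqrt(C1 + a^2)
 g(a) = sqrt(C1 + a^2)


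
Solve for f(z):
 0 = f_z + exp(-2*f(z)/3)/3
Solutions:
 f(z) = 3*log(-sqrt(C1 - z)) - 3*log(3) + 3*log(2)/2
 f(z) = 3*log(C1 - z)/2 - 3*log(3) + 3*log(2)/2


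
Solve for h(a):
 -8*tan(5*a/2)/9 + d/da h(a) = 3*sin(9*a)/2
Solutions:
 h(a) = C1 - 16*log(cos(5*a/2))/45 - cos(9*a)/6


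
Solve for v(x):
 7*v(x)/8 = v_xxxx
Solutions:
 v(x) = C1*exp(-14^(1/4)*x/2) + C2*exp(14^(1/4)*x/2) + C3*sin(14^(1/4)*x/2) + C4*cos(14^(1/4)*x/2)


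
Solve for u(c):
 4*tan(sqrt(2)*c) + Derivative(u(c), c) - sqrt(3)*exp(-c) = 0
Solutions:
 u(c) = C1 - sqrt(2)*log(tan(sqrt(2)*c)^2 + 1) - sqrt(3)*exp(-c)


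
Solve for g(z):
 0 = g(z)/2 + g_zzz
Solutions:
 g(z) = C3*exp(-2^(2/3)*z/2) + (C1*sin(2^(2/3)*sqrt(3)*z/4) + C2*cos(2^(2/3)*sqrt(3)*z/4))*exp(2^(2/3)*z/4)


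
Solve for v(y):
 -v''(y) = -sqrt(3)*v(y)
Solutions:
 v(y) = C1*exp(-3^(1/4)*y) + C2*exp(3^(1/4)*y)


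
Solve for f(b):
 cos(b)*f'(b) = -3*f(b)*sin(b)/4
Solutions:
 f(b) = C1*cos(b)^(3/4)


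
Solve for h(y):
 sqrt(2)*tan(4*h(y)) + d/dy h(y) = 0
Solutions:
 h(y) = -asin(C1*exp(-4*sqrt(2)*y))/4 + pi/4
 h(y) = asin(C1*exp(-4*sqrt(2)*y))/4


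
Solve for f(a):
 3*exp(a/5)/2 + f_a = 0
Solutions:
 f(a) = C1 - 15*exp(a/5)/2


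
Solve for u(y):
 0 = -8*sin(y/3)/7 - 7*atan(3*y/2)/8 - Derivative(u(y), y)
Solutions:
 u(y) = C1 - 7*y*atan(3*y/2)/8 + 7*log(9*y^2 + 4)/24 + 24*cos(y/3)/7


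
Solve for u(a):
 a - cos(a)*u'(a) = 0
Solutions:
 u(a) = C1 + Integral(a/cos(a), a)


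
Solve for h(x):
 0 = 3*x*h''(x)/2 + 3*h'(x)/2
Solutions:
 h(x) = C1 + C2*log(x)


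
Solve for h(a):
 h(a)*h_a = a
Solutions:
 h(a) = -sqrt(C1 + a^2)
 h(a) = sqrt(C1 + a^2)


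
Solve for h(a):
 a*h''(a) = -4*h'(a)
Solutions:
 h(a) = C1 + C2/a^3


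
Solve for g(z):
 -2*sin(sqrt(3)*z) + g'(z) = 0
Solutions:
 g(z) = C1 - 2*sqrt(3)*cos(sqrt(3)*z)/3


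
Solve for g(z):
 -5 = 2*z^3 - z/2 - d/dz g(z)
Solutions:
 g(z) = C1 + z^4/2 - z^2/4 + 5*z


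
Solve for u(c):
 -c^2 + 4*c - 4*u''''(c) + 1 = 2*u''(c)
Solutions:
 u(c) = C1 + C2*c + C3*sin(sqrt(2)*c/2) + C4*cos(sqrt(2)*c/2) - c^4/24 + c^3/3 + 5*c^2/4


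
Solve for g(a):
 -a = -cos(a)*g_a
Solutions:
 g(a) = C1 + Integral(a/cos(a), a)


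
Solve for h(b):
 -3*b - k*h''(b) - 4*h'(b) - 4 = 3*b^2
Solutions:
 h(b) = C1 + C2*exp(-4*b/k) - b^3/4 + 3*b^2*k/16 - 3*b^2/8 - 3*b*k^2/32 + 3*b*k/16 - b


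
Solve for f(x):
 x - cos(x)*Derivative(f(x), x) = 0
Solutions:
 f(x) = C1 + Integral(x/cos(x), x)


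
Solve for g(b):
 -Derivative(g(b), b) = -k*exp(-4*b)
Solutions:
 g(b) = C1 - k*exp(-4*b)/4


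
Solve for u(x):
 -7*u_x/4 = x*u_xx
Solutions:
 u(x) = C1 + C2/x^(3/4)


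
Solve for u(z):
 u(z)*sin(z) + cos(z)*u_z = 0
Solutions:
 u(z) = C1*cos(z)


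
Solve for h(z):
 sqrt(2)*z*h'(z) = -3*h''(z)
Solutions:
 h(z) = C1 + C2*erf(2^(3/4)*sqrt(3)*z/6)


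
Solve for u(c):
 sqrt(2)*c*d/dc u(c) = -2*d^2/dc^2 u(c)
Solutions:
 u(c) = C1 + C2*erf(2^(1/4)*c/2)


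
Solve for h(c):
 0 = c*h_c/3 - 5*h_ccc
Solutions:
 h(c) = C1 + Integral(C2*airyai(15^(2/3)*c/15) + C3*airybi(15^(2/3)*c/15), c)


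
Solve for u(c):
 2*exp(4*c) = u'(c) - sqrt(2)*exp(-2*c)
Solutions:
 u(c) = C1 + exp(4*c)/2 - sqrt(2)*exp(-2*c)/2


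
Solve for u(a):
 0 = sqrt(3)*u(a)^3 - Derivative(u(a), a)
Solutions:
 u(a) = -sqrt(2)*sqrt(-1/(C1 + sqrt(3)*a))/2
 u(a) = sqrt(2)*sqrt(-1/(C1 + sqrt(3)*a))/2


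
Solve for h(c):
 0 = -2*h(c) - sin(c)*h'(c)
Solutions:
 h(c) = C1*(cos(c) + 1)/(cos(c) - 1)


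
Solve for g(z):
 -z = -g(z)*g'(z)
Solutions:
 g(z) = -sqrt(C1 + z^2)
 g(z) = sqrt(C1 + z^2)


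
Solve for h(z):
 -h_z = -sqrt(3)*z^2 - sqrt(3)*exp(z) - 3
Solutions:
 h(z) = C1 + sqrt(3)*z^3/3 + 3*z + sqrt(3)*exp(z)


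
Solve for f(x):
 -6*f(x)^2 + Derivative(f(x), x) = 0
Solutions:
 f(x) = -1/(C1 + 6*x)


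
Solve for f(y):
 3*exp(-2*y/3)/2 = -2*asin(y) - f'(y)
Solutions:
 f(y) = C1 - 2*y*asin(y) - 2*sqrt(1 - y^2) + 9*exp(-2*y/3)/4


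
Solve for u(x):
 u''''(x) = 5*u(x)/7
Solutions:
 u(x) = C1*exp(-5^(1/4)*7^(3/4)*x/7) + C2*exp(5^(1/4)*7^(3/4)*x/7) + C3*sin(5^(1/4)*7^(3/4)*x/7) + C4*cos(5^(1/4)*7^(3/4)*x/7)


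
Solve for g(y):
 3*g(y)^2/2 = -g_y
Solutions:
 g(y) = 2/(C1 + 3*y)


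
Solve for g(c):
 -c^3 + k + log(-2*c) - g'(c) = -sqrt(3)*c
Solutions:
 g(c) = C1 - c^4/4 + sqrt(3)*c^2/2 + c*(k - 1 + log(2)) + c*log(-c)


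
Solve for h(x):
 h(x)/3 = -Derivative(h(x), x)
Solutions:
 h(x) = C1*exp(-x/3)


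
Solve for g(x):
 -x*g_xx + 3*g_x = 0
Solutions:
 g(x) = C1 + C2*x^4


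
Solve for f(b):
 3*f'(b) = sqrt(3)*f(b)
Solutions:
 f(b) = C1*exp(sqrt(3)*b/3)


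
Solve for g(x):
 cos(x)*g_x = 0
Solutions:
 g(x) = C1


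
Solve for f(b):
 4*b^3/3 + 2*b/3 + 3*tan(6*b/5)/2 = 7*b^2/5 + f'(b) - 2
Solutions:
 f(b) = C1 + b^4/3 - 7*b^3/15 + b^2/3 + 2*b - 5*log(cos(6*b/5))/4


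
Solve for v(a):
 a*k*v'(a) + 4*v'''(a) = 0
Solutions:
 v(a) = C1 + Integral(C2*airyai(2^(1/3)*a*(-k)^(1/3)/2) + C3*airybi(2^(1/3)*a*(-k)^(1/3)/2), a)


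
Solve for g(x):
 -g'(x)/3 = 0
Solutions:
 g(x) = C1


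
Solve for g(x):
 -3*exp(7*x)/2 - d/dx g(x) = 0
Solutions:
 g(x) = C1 - 3*exp(7*x)/14


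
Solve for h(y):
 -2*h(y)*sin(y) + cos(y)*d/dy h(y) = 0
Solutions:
 h(y) = C1/cos(y)^2


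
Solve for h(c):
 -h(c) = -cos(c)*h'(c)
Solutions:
 h(c) = C1*sqrt(sin(c) + 1)/sqrt(sin(c) - 1)


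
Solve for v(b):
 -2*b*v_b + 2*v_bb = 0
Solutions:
 v(b) = C1 + C2*erfi(sqrt(2)*b/2)


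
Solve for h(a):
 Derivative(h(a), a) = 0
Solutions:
 h(a) = C1


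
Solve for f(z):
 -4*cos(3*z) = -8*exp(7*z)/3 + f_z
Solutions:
 f(z) = C1 + 8*exp(7*z)/21 - 4*sin(3*z)/3


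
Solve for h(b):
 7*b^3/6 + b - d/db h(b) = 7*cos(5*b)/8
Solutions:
 h(b) = C1 + 7*b^4/24 + b^2/2 - 7*sin(5*b)/40


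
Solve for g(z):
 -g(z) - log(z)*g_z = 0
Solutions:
 g(z) = C1*exp(-li(z))


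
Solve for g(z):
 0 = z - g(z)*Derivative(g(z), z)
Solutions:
 g(z) = -sqrt(C1 + z^2)
 g(z) = sqrt(C1 + z^2)


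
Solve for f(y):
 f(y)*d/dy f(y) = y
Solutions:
 f(y) = -sqrt(C1 + y^2)
 f(y) = sqrt(C1 + y^2)


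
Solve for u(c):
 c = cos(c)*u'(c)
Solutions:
 u(c) = C1 + Integral(c/cos(c), c)


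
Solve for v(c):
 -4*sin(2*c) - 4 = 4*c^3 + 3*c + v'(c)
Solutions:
 v(c) = C1 - c^4 - 3*c^2/2 - 4*c + 2*cos(2*c)


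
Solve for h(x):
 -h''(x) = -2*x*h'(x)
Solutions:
 h(x) = C1 + C2*erfi(x)


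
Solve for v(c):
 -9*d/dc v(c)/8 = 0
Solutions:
 v(c) = C1


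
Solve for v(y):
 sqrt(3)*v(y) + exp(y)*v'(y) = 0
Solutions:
 v(y) = C1*exp(sqrt(3)*exp(-y))


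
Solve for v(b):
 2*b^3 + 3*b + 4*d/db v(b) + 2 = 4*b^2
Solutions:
 v(b) = C1 - b^4/8 + b^3/3 - 3*b^2/8 - b/2


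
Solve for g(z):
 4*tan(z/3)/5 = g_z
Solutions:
 g(z) = C1 - 12*log(cos(z/3))/5


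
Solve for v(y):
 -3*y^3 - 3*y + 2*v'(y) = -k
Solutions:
 v(y) = C1 - k*y/2 + 3*y^4/8 + 3*y^2/4


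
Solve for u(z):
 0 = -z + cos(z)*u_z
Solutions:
 u(z) = C1 + Integral(z/cos(z), z)


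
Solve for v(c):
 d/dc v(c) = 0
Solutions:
 v(c) = C1


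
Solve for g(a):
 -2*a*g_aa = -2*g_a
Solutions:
 g(a) = C1 + C2*a^2


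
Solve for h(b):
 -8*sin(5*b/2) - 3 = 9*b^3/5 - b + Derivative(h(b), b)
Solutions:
 h(b) = C1 - 9*b^4/20 + b^2/2 - 3*b + 16*cos(5*b/2)/5


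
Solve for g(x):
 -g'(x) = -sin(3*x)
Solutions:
 g(x) = C1 - cos(3*x)/3


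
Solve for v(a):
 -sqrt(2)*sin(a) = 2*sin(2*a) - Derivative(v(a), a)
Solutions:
 v(a) = C1 + 2*sin(a)^2 - sqrt(2)*cos(a)


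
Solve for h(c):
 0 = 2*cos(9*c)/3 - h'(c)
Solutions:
 h(c) = C1 + 2*sin(9*c)/27


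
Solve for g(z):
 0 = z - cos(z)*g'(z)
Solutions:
 g(z) = C1 + Integral(z/cos(z), z)


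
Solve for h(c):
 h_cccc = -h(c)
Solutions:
 h(c) = (C1*sin(sqrt(2)*c/2) + C2*cos(sqrt(2)*c/2))*exp(-sqrt(2)*c/2) + (C3*sin(sqrt(2)*c/2) + C4*cos(sqrt(2)*c/2))*exp(sqrt(2)*c/2)


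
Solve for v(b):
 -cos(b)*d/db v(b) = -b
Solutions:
 v(b) = C1 + Integral(b/cos(b), b)


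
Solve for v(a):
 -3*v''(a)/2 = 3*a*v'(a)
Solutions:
 v(a) = C1 + C2*erf(a)


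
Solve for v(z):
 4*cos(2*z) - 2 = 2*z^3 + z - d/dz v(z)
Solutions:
 v(z) = C1 + z^4/2 + z^2/2 + 2*z - 2*sin(2*z)


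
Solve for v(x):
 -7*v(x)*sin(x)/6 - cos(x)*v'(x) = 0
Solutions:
 v(x) = C1*cos(x)^(7/6)


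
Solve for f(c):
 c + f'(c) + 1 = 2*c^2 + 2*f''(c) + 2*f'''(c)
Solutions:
 f(c) = C1 + C2*exp(c*(-1 + sqrt(3))/2) + C3*exp(-c*(1 + sqrt(3))/2) + 2*c^3/3 + 7*c^2/2 + 21*c


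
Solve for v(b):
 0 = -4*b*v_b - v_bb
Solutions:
 v(b) = C1 + C2*erf(sqrt(2)*b)


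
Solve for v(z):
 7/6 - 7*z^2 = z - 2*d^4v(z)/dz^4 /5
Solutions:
 v(z) = C1 + C2*z + C3*z^2 + C4*z^3 + 7*z^6/144 + z^5/48 - 35*z^4/288


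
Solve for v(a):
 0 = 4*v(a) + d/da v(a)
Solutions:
 v(a) = C1*exp(-4*a)


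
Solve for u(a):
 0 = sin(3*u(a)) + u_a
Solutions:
 u(a) = -acos((-C1 - exp(6*a))/(C1 - exp(6*a)))/3 + 2*pi/3
 u(a) = acos((-C1 - exp(6*a))/(C1 - exp(6*a)))/3


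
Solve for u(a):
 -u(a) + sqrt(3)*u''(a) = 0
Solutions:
 u(a) = C1*exp(-3^(3/4)*a/3) + C2*exp(3^(3/4)*a/3)


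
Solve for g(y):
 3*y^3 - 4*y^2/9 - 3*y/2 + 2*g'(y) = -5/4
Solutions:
 g(y) = C1 - 3*y^4/8 + 2*y^3/27 + 3*y^2/8 - 5*y/8


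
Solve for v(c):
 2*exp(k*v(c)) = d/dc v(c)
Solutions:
 v(c) = Piecewise((log(-1/(C1*k + 2*c*k))/k, Ne(k, 0)), (nan, True))
 v(c) = Piecewise((C1 + 2*c, Eq(k, 0)), (nan, True))


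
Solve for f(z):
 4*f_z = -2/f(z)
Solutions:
 f(z) = -sqrt(C1 - z)
 f(z) = sqrt(C1 - z)


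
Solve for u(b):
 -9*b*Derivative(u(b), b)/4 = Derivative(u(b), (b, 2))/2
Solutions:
 u(b) = C1 + C2*erf(3*b/2)


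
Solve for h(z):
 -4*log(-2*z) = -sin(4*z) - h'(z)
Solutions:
 h(z) = C1 + 4*z*log(-z) - 4*z + 4*z*log(2) + cos(4*z)/4


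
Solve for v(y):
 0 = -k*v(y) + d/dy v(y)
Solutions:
 v(y) = C1*exp(k*y)


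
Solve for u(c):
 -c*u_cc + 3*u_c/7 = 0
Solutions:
 u(c) = C1 + C2*c^(10/7)


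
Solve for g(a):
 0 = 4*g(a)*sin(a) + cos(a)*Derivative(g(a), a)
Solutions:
 g(a) = C1*cos(a)^4


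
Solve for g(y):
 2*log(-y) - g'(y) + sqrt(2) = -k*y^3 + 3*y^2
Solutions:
 g(y) = C1 + k*y^4/4 - y^3 + 2*y*log(-y) + y*(-2 + sqrt(2))


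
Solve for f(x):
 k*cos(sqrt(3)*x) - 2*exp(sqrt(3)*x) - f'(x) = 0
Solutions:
 f(x) = C1 + sqrt(3)*k*sin(sqrt(3)*x)/3 - 2*sqrt(3)*exp(sqrt(3)*x)/3


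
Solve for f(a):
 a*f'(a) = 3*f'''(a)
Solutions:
 f(a) = C1 + Integral(C2*airyai(3^(2/3)*a/3) + C3*airybi(3^(2/3)*a/3), a)


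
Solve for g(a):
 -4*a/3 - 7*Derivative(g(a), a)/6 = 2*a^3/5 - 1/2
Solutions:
 g(a) = C1 - 3*a^4/35 - 4*a^2/7 + 3*a/7


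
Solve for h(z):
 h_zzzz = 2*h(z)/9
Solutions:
 h(z) = C1*exp(-2^(1/4)*sqrt(3)*z/3) + C2*exp(2^(1/4)*sqrt(3)*z/3) + C3*sin(2^(1/4)*sqrt(3)*z/3) + C4*cos(2^(1/4)*sqrt(3)*z/3)


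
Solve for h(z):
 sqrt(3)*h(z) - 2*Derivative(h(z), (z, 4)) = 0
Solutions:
 h(z) = C1*exp(-2^(3/4)*3^(1/8)*z/2) + C2*exp(2^(3/4)*3^(1/8)*z/2) + C3*sin(2^(3/4)*3^(1/8)*z/2) + C4*cos(2^(3/4)*3^(1/8)*z/2)


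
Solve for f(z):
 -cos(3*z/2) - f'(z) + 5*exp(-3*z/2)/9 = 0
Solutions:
 f(z) = C1 - 2*sin(3*z/2)/3 - 10*exp(-3*z/2)/27


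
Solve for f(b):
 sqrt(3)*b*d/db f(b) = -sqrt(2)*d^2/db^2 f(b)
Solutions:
 f(b) = C1 + C2*erf(6^(1/4)*b/2)


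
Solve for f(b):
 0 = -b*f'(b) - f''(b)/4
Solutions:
 f(b) = C1 + C2*erf(sqrt(2)*b)


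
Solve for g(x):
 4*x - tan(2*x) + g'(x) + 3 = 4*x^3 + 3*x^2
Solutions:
 g(x) = C1 + x^4 + x^3 - 2*x^2 - 3*x - log(cos(2*x))/2


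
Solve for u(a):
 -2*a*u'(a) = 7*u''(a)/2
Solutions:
 u(a) = C1 + C2*erf(sqrt(14)*a/7)


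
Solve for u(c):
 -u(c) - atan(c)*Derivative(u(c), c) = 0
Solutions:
 u(c) = C1*exp(-Integral(1/atan(c), c))


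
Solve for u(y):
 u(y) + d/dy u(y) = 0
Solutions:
 u(y) = C1*exp(-y)


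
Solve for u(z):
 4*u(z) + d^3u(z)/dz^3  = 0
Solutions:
 u(z) = C3*exp(-2^(2/3)*z) + (C1*sin(2^(2/3)*sqrt(3)*z/2) + C2*cos(2^(2/3)*sqrt(3)*z/2))*exp(2^(2/3)*z/2)


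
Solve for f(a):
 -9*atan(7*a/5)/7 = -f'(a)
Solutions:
 f(a) = C1 + 9*a*atan(7*a/5)/7 - 45*log(49*a^2 + 25)/98


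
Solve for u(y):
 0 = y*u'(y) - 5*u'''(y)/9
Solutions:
 u(y) = C1 + Integral(C2*airyai(15^(2/3)*y/5) + C3*airybi(15^(2/3)*y/5), y)


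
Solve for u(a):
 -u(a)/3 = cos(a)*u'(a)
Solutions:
 u(a) = C1*(sin(a) - 1)^(1/6)/(sin(a) + 1)^(1/6)


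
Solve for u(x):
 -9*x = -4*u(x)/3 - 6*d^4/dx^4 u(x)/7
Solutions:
 u(x) = 27*x/4 + (C1*sin(2^(3/4)*sqrt(3)*7^(1/4)*x/6) + C2*cos(2^(3/4)*sqrt(3)*7^(1/4)*x/6))*exp(-2^(3/4)*sqrt(3)*7^(1/4)*x/6) + (C3*sin(2^(3/4)*sqrt(3)*7^(1/4)*x/6) + C4*cos(2^(3/4)*sqrt(3)*7^(1/4)*x/6))*exp(2^(3/4)*sqrt(3)*7^(1/4)*x/6)


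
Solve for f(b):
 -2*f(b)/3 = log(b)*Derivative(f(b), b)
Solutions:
 f(b) = C1*exp(-2*li(b)/3)


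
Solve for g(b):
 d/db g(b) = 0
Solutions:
 g(b) = C1


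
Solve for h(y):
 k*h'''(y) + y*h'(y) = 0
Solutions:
 h(y) = C1 + Integral(C2*airyai(y*(-1/k)^(1/3)) + C3*airybi(y*(-1/k)^(1/3)), y)


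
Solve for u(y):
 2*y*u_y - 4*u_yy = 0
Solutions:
 u(y) = C1 + C2*erfi(y/2)


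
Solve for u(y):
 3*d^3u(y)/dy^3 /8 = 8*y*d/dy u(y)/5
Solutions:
 u(y) = C1 + Integral(C2*airyai(4*15^(2/3)*y/15) + C3*airybi(4*15^(2/3)*y/15), y)


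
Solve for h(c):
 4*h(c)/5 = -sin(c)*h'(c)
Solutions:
 h(c) = C1*(cos(c) + 1)^(2/5)/(cos(c) - 1)^(2/5)


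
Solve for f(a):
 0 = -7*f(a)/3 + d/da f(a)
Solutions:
 f(a) = C1*exp(7*a/3)


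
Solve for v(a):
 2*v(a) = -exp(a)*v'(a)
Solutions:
 v(a) = C1*exp(2*exp(-a))


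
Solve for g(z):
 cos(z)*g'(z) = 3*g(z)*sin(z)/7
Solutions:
 g(z) = C1/cos(z)^(3/7)


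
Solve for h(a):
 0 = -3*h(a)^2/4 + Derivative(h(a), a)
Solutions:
 h(a) = -4/(C1 + 3*a)


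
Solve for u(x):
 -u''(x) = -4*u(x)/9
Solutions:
 u(x) = C1*exp(-2*x/3) + C2*exp(2*x/3)


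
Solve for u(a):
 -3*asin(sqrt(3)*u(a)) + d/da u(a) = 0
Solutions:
 Integral(1/asin(sqrt(3)*_y), (_y, u(a))) = C1 + 3*a


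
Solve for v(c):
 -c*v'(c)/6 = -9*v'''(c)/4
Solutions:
 v(c) = C1 + Integral(C2*airyai(2^(1/3)*c/3) + C3*airybi(2^(1/3)*c/3), c)


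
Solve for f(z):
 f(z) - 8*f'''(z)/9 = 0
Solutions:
 f(z) = C3*exp(3^(2/3)*z/2) + (C1*sin(3*3^(1/6)*z/4) + C2*cos(3*3^(1/6)*z/4))*exp(-3^(2/3)*z/4)


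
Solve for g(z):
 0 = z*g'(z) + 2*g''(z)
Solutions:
 g(z) = C1 + C2*erf(z/2)


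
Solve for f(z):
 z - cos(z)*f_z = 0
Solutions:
 f(z) = C1 + Integral(z/cos(z), z)


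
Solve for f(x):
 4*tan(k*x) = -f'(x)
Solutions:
 f(x) = C1 - 4*Piecewise((-log(cos(k*x))/k, Ne(k, 0)), (0, True))


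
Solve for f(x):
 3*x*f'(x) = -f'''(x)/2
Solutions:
 f(x) = C1 + Integral(C2*airyai(-6^(1/3)*x) + C3*airybi(-6^(1/3)*x), x)


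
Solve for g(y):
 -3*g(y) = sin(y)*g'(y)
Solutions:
 g(y) = C1*(cos(y) + 1)^(3/2)/(cos(y) - 1)^(3/2)


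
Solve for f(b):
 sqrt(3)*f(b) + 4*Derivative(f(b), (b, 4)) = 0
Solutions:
 f(b) = (C1*sin(3^(1/8)*b/2) + C2*cos(3^(1/8)*b/2))*exp(-3^(1/8)*b/2) + (C3*sin(3^(1/8)*b/2) + C4*cos(3^(1/8)*b/2))*exp(3^(1/8)*b/2)


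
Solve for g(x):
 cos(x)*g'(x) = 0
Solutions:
 g(x) = C1


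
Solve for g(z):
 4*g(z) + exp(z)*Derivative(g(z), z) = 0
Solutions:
 g(z) = C1*exp(4*exp(-z))


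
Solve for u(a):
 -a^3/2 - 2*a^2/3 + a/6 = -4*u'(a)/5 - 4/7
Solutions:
 u(a) = C1 + 5*a^4/32 + 5*a^3/18 - 5*a^2/48 - 5*a/7


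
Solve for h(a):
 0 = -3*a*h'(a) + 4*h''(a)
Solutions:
 h(a) = C1 + C2*erfi(sqrt(6)*a/4)


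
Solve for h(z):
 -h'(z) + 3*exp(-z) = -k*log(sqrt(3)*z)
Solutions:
 h(z) = C1 + k*z*log(z) + k*z*(-1 + log(3)/2) - 3*exp(-z)


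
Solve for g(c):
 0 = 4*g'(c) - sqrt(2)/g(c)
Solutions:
 g(c) = -sqrt(C1 + 2*sqrt(2)*c)/2
 g(c) = sqrt(C1 + 2*sqrt(2)*c)/2


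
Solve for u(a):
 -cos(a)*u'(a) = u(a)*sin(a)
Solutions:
 u(a) = C1*cos(a)


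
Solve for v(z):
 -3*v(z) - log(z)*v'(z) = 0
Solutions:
 v(z) = C1*exp(-3*li(z))


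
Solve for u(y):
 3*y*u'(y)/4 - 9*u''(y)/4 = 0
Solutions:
 u(y) = C1 + C2*erfi(sqrt(6)*y/6)


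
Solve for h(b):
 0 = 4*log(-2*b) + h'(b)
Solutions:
 h(b) = C1 - 4*b*log(-b) + 4*b*(1 - log(2))


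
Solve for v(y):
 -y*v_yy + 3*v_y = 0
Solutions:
 v(y) = C1 + C2*y^4


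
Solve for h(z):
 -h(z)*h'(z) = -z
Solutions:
 h(z) = -sqrt(C1 + z^2)
 h(z) = sqrt(C1 + z^2)


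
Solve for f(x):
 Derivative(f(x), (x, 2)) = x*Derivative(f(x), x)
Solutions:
 f(x) = C1 + C2*erfi(sqrt(2)*x/2)


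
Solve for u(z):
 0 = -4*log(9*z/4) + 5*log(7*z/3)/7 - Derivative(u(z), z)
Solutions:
 u(z) = C1 - 23*z*log(z)/7 - 61*z*log(3)/7 + 5*z*log(7)/7 + 23*z/7 + 8*z*log(2)


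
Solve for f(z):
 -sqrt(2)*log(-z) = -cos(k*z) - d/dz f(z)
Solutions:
 f(z) = C1 + sqrt(2)*z*(log(-z) - 1) - Piecewise((sin(k*z)/k, Ne(k, 0)), (z, True))


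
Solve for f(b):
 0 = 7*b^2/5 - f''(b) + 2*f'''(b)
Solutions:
 f(b) = C1 + C2*b + C3*exp(b/2) + 7*b^4/60 + 14*b^3/15 + 28*b^2/5


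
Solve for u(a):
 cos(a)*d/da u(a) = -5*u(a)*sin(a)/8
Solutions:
 u(a) = C1*cos(a)^(5/8)


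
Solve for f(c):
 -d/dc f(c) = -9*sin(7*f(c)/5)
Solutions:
 -9*c + 5*log(cos(7*f(c)/5) - 1)/14 - 5*log(cos(7*f(c)/5) + 1)/14 = C1


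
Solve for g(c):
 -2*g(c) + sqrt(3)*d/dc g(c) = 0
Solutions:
 g(c) = C1*exp(2*sqrt(3)*c/3)


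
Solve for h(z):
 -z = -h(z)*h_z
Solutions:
 h(z) = -sqrt(C1 + z^2)
 h(z) = sqrt(C1 + z^2)


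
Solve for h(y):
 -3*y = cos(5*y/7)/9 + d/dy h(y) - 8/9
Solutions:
 h(y) = C1 - 3*y^2/2 + 8*y/9 - 7*sin(5*y/7)/45


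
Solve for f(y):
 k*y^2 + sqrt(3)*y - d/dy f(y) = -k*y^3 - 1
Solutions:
 f(y) = C1 + k*y^4/4 + k*y^3/3 + sqrt(3)*y^2/2 + y


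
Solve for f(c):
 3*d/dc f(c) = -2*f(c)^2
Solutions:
 f(c) = 3/(C1 + 2*c)


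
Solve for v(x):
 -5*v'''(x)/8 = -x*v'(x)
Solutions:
 v(x) = C1 + Integral(C2*airyai(2*5^(2/3)*x/5) + C3*airybi(2*5^(2/3)*x/5), x)


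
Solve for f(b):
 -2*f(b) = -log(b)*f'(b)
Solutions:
 f(b) = C1*exp(2*li(b))


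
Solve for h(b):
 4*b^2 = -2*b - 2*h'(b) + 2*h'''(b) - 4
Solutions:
 h(b) = C1 + C2*exp(-b) + C3*exp(b) - 2*b^3/3 - b^2/2 - 6*b


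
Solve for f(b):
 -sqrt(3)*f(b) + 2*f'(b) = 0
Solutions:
 f(b) = C1*exp(sqrt(3)*b/2)


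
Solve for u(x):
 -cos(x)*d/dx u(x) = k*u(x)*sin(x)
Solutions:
 u(x) = C1*exp(k*log(cos(x)))


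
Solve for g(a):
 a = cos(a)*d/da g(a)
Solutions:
 g(a) = C1 + Integral(a/cos(a), a)


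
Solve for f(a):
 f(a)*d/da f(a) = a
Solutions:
 f(a) = -sqrt(C1 + a^2)
 f(a) = sqrt(C1 + a^2)


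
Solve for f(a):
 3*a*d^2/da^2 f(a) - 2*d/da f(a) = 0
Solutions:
 f(a) = C1 + C2*a^(5/3)


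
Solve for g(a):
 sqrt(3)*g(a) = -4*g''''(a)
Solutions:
 g(a) = (C1*sin(3^(1/8)*a/2) + C2*cos(3^(1/8)*a/2))*exp(-3^(1/8)*a/2) + (C3*sin(3^(1/8)*a/2) + C4*cos(3^(1/8)*a/2))*exp(3^(1/8)*a/2)


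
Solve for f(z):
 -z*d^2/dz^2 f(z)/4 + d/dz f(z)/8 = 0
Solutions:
 f(z) = C1 + C2*z^(3/2)


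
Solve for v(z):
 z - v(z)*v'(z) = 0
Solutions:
 v(z) = -sqrt(C1 + z^2)
 v(z) = sqrt(C1 + z^2)


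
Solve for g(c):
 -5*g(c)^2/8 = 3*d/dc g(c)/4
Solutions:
 g(c) = 6/(C1 + 5*c)


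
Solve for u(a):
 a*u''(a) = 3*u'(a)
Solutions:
 u(a) = C1 + C2*a^4


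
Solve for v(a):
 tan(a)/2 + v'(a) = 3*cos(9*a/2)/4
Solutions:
 v(a) = C1 + log(cos(a))/2 + sin(9*a/2)/6


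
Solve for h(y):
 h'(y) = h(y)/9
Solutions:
 h(y) = C1*exp(y/9)


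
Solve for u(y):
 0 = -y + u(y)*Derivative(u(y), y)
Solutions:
 u(y) = -sqrt(C1 + y^2)
 u(y) = sqrt(C1 + y^2)


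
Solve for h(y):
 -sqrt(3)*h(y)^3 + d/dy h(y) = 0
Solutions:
 h(y) = -sqrt(2)*sqrt(-1/(C1 + sqrt(3)*y))/2
 h(y) = sqrt(2)*sqrt(-1/(C1 + sqrt(3)*y))/2


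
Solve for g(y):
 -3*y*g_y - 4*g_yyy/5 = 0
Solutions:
 g(y) = C1 + Integral(C2*airyai(-30^(1/3)*y/2) + C3*airybi(-30^(1/3)*y/2), y)


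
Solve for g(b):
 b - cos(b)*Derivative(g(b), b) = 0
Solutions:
 g(b) = C1 + Integral(b/cos(b), b)


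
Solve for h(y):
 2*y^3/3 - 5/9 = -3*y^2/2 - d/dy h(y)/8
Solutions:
 h(y) = C1 - 4*y^4/3 - 4*y^3 + 40*y/9


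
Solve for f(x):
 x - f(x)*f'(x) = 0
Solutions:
 f(x) = -sqrt(C1 + x^2)
 f(x) = sqrt(C1 + x^2)


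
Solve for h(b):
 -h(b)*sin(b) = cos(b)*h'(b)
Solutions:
 h(b) = C1*cos(b)


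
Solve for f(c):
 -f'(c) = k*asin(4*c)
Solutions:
 f(c) = C1 - k*(c*asin(4*c) + sqrt(1 - 16*c^2)/4)


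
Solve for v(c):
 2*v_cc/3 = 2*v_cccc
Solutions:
 v(c) = C1 + C2*c + C3*exp(-sqrt(3)*c/3) + C4*exp(sqrt(3)*c/3)


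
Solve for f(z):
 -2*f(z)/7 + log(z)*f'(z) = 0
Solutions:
 f(z) = C1*exp(2*li(z)/7)


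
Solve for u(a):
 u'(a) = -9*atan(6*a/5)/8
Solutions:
 u(a) = C1 - 9*a*atan(6*a/5)/8 + 15*log(36*a^2 + 25)/32


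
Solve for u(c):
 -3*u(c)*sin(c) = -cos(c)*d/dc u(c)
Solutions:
 u(c) = C1/cos(c)^3


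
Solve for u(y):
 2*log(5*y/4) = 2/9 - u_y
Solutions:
 u(y) = C1 - 2*y*log(y) + y*log(16/25) + 20*y/9


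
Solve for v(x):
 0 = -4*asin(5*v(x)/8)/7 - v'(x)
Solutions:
 Integral(1/asin(5*_y/8), (_y, v(x))) = C1 - 4*x/7


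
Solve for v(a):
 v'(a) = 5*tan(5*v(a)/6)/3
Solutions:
 v(a) = -6*asin(C1*exp(25*a/18))/5 + 6*pi/5
 v(a) = 6*asin(C1*exp(25*a/18))/5


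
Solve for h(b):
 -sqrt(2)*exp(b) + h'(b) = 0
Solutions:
 h(b) = C1 + sqrt(2)*exp(b)


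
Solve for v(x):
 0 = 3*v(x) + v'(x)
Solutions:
 v(x) = C1*exp(-3*x)


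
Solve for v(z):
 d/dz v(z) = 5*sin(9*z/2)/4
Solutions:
 v(z) = C1 - 5*cos(9*z/2)/18


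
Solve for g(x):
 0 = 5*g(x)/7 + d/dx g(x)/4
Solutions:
 g(x) = C1*exp(-20*x/7)


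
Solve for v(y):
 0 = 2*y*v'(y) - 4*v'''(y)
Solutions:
 v(y) = C1 + Integral(C2*airyai(2^(2/3)*y/2) + C3*airybi(2^(2/3)*y/2), y)


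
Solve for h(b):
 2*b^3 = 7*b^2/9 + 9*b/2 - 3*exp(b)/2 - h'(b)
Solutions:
 h(b) = C1 - b^4/2 + 7*b^3/27 + 9*b^2/4 - 3*exp(b)/2


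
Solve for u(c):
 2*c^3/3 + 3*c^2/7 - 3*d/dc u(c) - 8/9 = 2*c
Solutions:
 u(c) = C1 + c^4/18 + c^3/21 - c^2/3 - 8*c/27


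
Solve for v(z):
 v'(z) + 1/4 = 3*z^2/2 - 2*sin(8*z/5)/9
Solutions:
 v(z) = C1 + z^3/2 - z/4 + 5*cos(8*z/5)/36


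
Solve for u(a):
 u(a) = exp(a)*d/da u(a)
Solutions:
 u(a) = C1*exp(-exp(-a))


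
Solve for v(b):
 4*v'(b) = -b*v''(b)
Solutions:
 v(b) = C1 + C2/b^3


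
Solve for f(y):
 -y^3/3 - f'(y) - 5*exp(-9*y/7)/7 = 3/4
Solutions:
 f(y) = C1 - y^4/12 - 3*y/4 + 5*exp(-9*y/7)/9


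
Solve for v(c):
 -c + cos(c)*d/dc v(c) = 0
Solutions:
 v(c) = C1 + Integral(c/cos(c), c)


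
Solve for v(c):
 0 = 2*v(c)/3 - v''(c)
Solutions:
 v(c) = C1*exp(-sqrt(6)*c/3) + C2*exp(sqrt(6)*c/3)


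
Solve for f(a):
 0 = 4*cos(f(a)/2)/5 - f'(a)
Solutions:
 -4*a/5 - log(sin(f(a)/2) - 1) + log(sin(f(a)/2) + 1) = C1


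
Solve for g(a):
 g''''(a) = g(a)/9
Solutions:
 g(a) = C1*exp(-sqrt(3)*a/3) + C2*exp(sqrt(3)*a/3) + C3*sin(sqrt(3)*a/3) + C4*cos(sqrt(3)*a/3)


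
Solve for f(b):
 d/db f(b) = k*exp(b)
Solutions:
 f(b) = C1 + k*exp(b)


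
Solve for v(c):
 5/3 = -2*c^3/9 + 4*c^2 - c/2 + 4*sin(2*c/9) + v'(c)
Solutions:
 v(c) = C1 + c^4/18 - 4*c^3/3 + c^2/4 + 5*c/3 + 18*cos(2*c/9)


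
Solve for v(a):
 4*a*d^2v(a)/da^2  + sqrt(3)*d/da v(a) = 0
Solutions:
 v(a) = C1 + C2*a^(1 - sqrt(3)/4)


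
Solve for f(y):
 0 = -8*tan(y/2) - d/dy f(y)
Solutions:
 f(y) = C1 + 16*log(cos(y/2))


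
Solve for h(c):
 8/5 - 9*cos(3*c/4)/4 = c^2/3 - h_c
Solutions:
 h(c) = C1 + c^3/9 - 8*c/5 + 3*sin(3*c/4)


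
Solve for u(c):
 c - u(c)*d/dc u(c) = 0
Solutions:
 u(c) = -sqrt(C1 + c^2)
 u(c) = sqrt(C1 + c^2)


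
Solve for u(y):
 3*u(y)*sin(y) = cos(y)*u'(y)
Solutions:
 u(y) = C1/cos(y)^3


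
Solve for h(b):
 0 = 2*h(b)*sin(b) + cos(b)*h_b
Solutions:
 h(b) = C1*cos(b)^2


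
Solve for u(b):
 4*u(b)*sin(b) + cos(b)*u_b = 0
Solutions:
 u(b) = C1*cos(b)^4


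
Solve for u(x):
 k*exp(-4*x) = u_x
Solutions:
 u(x) = C1 - k*exp(-4*x)/4


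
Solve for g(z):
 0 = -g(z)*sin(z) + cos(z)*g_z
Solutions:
 g(z) = C1/cos(z)


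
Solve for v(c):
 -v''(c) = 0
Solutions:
 v(c) = C1 + C2*c


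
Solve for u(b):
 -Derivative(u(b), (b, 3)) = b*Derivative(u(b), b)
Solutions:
 u(b) = C1 + Integral(C2*airyai(-b) + C3*airybi(-b), b)


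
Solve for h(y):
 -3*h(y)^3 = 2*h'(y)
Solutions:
 h(y) = -sqrt(-1/(C1 - 3*y))
 h(y) = sqrt(-1/(C1 - 3*y))


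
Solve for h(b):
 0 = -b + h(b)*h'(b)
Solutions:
 h(b) = -sqrt(C1 + b^2)
 h(b) = sqrt(C1 + b^2)


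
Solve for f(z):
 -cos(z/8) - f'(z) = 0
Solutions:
 f(z) = C1 - 8*sin(z/8)


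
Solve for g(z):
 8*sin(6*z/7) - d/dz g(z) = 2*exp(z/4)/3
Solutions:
 g(z) = C1 - 8*exp(z/4)/3 - 28*cos(6*z/7)/3


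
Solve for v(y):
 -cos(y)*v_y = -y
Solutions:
 v(y) = C1 + Integral(y/cos(y), y)


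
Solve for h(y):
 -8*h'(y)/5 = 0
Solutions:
 h(y) = C1


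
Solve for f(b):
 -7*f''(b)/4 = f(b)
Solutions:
 f(b) = C1*sin(2*sqrt(7)*b/7) + C2*cos(2*sqrt(7)*b/7)


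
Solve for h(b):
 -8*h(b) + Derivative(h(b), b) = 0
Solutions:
 h(b) = C1*exp(8*b)


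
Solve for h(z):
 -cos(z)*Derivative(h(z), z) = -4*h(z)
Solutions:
 h(z) = C1*(sin(z)^2 + 2*sin(z) + 1)/(sin(z)^2 - 2*sin(z) + 1)


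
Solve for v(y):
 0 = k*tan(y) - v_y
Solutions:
 v(y) = C1 - k*log(cos(y))


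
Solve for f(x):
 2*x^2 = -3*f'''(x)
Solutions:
 f(x) = C1 + C2*x + C3*x^2 - x^5/90


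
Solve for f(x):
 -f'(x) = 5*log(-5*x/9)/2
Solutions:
 f(x) = C1 - 5*x*log(-x)/2 + x*(-5*log(5)/2 + 5/2 + 5*log(3))


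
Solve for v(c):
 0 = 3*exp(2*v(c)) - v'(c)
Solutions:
 v(c) = log(-sqrt(-1/(C1 + 3*c))) - log(2)/2
 v(c) = log(-1/(C1 + 3*c))/2 - log(2)/2


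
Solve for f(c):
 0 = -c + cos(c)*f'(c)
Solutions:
 f(c) = C1 + Integral(c/cos(c), c)


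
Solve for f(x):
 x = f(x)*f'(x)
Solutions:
 f(x) = -sqrt(C1 + x^2)
 f(x) = sqrt(C1 + x^2)


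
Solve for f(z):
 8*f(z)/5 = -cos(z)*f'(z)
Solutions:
 f(z) = C1*(sin(z) - 1)^(4/5)/(sin(z) + 1)^(4/5)


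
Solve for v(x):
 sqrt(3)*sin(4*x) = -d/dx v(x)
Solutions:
 v(x) = C1 + sqrt(3)*cos(4*x)/4


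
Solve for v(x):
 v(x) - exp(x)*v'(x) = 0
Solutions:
 v(x) = C1*exp(-exp(-x))


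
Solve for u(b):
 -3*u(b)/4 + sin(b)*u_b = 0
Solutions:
 u(b) = C1*(cos(b) - 1)^(3/8)/(cos(b) + 1)^(3/8)


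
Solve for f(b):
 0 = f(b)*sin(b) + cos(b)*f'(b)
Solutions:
 f(b) = C1*cos(b)


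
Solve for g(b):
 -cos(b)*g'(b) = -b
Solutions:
 g(b) = C1 + Integral(b/cos(b), b)


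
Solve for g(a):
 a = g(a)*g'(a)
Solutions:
 g(a) = -sqrt(C1 + a^2)
 g(a) = sqrt(C1 + a^2)


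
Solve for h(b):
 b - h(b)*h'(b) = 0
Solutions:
 h(b) = -sqrt(C1 + b^2)
 h(b) = sqrt(C1 + b^2)


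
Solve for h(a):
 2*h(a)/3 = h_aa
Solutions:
 h(a) = C1*exp(-sqrt(6)*a/3) + C2*exp(sqrt(6)*a/3)


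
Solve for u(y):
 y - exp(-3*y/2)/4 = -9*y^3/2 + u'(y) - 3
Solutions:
 u(y) = C1 + 9*y^4/8 + y^2/2 + 3*y + exp(-3*y/2)/6


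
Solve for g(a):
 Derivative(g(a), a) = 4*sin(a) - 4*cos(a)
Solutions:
 g(a) = C1 - 4*sqrt(2)*sin(a + pi/4)


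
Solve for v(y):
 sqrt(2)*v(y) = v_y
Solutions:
 v(y) = C1*exp(sqrt(2)*y)


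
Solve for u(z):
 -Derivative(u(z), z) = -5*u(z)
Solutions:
 u(z) = C1*exp(5*z)


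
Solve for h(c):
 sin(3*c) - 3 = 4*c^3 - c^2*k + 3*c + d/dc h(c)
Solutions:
 h(c) = C1 - c^4 + c^3*k/3 - 3*c^2/2 - 3*c - cos(3*c)/3


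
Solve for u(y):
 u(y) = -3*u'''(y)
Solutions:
 u(y) = C3*exp(-3^(2/3)*y/3) + (C1*sin(3^(1/6)*y/2) + C2*cos(3^(1/6)*y/2))*exp(3^(2/3)*y/6)


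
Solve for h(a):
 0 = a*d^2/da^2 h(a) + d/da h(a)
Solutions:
 h(a) = C1 + C2*log(a)


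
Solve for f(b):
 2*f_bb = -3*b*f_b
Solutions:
 f(b) = C1 + C2*erf(sqrt(3)*b/2)


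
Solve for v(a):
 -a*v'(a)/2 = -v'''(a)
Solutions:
 v(a) = C1 + Integral(C2*airyai(2^(2/3)*a/2) + C3*airybi(2^(2/3)*a/2), a)


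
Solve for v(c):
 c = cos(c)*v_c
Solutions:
 v(c) = C1 + Integral(c/cos(c), c)


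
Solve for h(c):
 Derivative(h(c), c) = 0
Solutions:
 h(c) = C1


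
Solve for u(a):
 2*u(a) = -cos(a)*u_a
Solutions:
 u(a) = C1*(sin(a) - 1)/(sin(a) + 1)


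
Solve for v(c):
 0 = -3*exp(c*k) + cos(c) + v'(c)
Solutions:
 v(c) = C1 - sin(c) + 3*exp(c*k)/k


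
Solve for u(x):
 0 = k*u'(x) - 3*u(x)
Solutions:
 u(x) = C1*exp(3*x/k)


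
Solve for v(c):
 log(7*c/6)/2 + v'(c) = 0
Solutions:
 v(c) = C1 - c*log(c)/2 - c*log(7)/2 + c/2 + c*log(6)/2


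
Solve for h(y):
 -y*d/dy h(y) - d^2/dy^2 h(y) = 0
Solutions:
 h(y) = C1 + C2*erf(sqrt(2)*y/2)


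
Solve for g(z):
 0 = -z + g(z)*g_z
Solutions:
 g(z) = -sqrt(C1 + z^2)
 g(z) = sqrt(C1 + z^2)


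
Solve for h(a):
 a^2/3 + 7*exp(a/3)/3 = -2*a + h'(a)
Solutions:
 h(a) = C1 + a^3/9 + a^2 + 7*exp(a/3)


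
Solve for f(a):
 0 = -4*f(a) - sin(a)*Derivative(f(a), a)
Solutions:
 f(a) = C1*(cos(a)^2 + 2*cos(a) + 1)/(cos(a)^2 - 2*cos(a) + 1)


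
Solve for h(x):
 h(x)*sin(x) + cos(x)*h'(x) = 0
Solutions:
 h(x) = C1*cos(x)


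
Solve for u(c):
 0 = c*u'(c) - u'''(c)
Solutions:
 u(c) = C1 + Integral(C2*airyai(c) + C3*airybi(c), c)


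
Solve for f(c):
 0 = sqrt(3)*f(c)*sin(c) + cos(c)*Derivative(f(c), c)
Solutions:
 f(c) = C1*cos(c)^(sqrt(3))


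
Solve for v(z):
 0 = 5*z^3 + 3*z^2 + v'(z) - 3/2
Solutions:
 v(z) = C1 - 5*z^4/4 - z^3 + 3*z/2


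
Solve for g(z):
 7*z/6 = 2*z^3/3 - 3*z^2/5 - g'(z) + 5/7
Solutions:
 g(z) = C1 + z^4/6 - z^3/5 - 7*z^2/12 + 5*z/7


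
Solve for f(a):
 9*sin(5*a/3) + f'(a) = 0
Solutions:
 f(a) = C1 + 27*cos(5*a/3)/5


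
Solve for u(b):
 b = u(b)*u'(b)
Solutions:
 u(b) = -sqrt(C1 + b^2)
 u(b) = sqrt(C1 + b^2)


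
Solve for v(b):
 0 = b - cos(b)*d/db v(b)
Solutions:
 v(b) = C1 + Integral(b/cos(b), b)


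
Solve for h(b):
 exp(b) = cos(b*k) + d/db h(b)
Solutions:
 h(b) = C1 + exp(b) - sin(b*k)/k


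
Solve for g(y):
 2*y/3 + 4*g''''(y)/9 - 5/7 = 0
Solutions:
 g(y) = C1 + C2*y + C3*y^2 + C4*y^3 - y^5/80 + 15*y^4/224


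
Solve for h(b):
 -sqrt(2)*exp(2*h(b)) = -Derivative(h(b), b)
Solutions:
 h(b) = log(-sqrt(-1/(C1 + sqrt(2)*b))) - log(2)/2
 h(b) = log(-1/(C1 + sqrt(2)*b))/2 - log(2)/2


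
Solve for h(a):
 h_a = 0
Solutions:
 h(a) = C1


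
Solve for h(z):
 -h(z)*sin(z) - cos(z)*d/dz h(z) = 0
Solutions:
 h(z) = C1*cos(z)


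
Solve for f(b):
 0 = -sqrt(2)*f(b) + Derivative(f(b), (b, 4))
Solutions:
 f(b) = C1*exp(-2^(1/8)*b) + C2*exp(2^(1/8)*b) + C3*sin(2^(1/8)*b) + C4*cos(2^(1/8)*b)


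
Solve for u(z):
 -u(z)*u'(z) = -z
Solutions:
 u(z) = -sqrt(C1 + z^2)
 u(z) = sqrt(C1 + z^2)


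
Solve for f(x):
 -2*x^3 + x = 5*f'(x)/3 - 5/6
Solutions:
 f(x) = C1 - 3*x^4/10 + 3*x^2/10 + x/2


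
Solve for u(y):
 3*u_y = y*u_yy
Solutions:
 u(y) = C1 + C2*y^4


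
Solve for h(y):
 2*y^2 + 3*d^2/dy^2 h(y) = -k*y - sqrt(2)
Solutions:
 h(y) = C1 + C2*y - k*y^3/18 - y^4/18 - sqrt(2)*y^2/6


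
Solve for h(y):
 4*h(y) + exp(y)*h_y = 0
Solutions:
 h(y) = C1*exp(4*exp(-y))


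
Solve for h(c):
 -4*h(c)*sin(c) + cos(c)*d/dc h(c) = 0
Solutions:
 h(c) = C1/cos(c)^4


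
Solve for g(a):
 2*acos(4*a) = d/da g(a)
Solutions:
 g(a) = C1 + 2*a*acos(4*a) - sqrt(1 - 16*a^2)/2


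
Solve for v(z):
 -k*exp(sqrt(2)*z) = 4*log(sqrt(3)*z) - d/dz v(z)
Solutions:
 v(z) = C1 + sqrt(2)*k*exp(sqrt(2)*z)/2 + 4*z*log(z) + 2*z*(-2 + log(3))


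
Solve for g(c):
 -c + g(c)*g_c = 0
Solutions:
 g(c) = -sqrt(C1 + c^2)
 g(c) = sqrt(C1 + c^2)


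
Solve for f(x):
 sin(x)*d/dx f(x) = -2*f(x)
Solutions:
 f(x) = C1*(cos(x) + 1)/(cos(x) - 1)


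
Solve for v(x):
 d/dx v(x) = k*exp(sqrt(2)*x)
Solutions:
 v(x) = C1 + sqrt(2)*k*exp(sqrt(2)*x)/2


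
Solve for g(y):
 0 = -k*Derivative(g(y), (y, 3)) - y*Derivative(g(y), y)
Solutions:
 g(y) = C1 + Integral(C2*airyai(y*(-1/k)^(1/3)) + C3*airybi(y*(-1/k)^(1/3)), y)


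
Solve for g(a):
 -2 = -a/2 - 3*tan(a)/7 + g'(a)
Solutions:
 g(a) = C1 + a^2/4 - 2*a - 3*log(cos(a))/7


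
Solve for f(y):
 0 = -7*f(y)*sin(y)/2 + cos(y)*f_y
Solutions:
 f(y) = C1/cos(y)^(7/2)


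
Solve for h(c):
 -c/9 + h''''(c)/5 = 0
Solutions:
 h(c) = C1 + C2*c + C3*c^2 + C4*c^3 + c^5/216


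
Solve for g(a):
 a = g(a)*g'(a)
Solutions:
 g(a) = -sqrt(C1 + a^2)
 g(a) = sqrt(C1 + a^2)


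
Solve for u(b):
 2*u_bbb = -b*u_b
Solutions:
 u(b) = C1 + Integral(C2*airyai(-2^(2/3)*b/2) + C3*airybi(-2^(2/3)*b/2), b)


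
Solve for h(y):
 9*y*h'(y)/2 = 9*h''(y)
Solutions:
 h(y) = C1 + C2*erfi(y/2)


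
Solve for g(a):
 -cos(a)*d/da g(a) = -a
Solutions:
 g(a) = C1 + Integral(a/cos(a), a)


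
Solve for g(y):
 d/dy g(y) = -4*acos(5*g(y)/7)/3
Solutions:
 Integral(1/acos(5*_y/7), (_y, g(y))) = C1 - 4*y/3


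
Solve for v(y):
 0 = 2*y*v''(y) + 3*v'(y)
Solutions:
 v(y) = C1 + C2/sqrt(y)


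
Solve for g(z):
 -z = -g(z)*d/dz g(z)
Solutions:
 g(z) = -sqrt(C1 + z^2)
 g(z) = sqrt(C1 + z^2)


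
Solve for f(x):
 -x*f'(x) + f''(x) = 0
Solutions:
 f(x) = C1 + C2*erfi(sqrt(2)*x/2)


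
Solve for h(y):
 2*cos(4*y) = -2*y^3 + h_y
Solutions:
 h(y) = C1 + y^4/2 + sin(4*y)/2


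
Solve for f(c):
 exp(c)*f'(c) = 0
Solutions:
 f(c) = C1


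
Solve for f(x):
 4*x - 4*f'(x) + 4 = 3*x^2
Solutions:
 f(x) = C1 - x^3/4 + x^2/2 + x


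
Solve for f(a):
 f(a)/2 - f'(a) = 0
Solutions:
 f(a) = C1*exp(a/2)


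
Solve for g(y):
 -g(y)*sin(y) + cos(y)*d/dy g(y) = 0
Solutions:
 g(y) = C1/cos(y)


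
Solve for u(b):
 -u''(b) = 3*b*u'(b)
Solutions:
 u(b) = C1 + C2*erf(sqrt(6)*b/2)


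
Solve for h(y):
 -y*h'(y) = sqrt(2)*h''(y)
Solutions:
 h(y) = C1 + C2*erf(2^(1/4)*y/2)


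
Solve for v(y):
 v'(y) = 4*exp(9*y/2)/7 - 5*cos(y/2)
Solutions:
 v(y) = C1 + 8*exp(9*y/2)/63 - 10*sin(y/2)


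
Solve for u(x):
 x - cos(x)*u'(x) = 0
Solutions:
 u(x) = C1 + Integral(x/cos(x), x)


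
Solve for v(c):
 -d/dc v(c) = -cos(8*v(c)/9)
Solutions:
 -c - 9*log(sin(8*v(c)/9) - 1)/16 + 9*log(sin(8*v(c)/9) + 1)/16 = C1


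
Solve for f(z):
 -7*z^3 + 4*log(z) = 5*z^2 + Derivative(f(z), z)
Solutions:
 f(z) = C1 - 7*z^4/4 - 5*z^3/3 + 4*z*log(z) - 4*z


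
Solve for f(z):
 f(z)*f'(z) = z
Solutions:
 f(z) = -sqrt(C1 + z^2)
 f(z) = sqrt(C1 + z^2)


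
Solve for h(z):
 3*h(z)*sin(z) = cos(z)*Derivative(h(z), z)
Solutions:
 h(z) = C1/cos(z)^3


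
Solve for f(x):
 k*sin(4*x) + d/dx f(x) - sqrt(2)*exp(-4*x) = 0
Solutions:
 f(x) = C1 + k*cos(4*x)/4 - sqrt(2)*exp(-4*x)/4


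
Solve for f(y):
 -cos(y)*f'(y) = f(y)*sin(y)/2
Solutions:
 f(y) = C1*sqrt(cos(y))


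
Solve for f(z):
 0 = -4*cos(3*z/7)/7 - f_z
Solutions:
 f(z) = C1 - 4*sin(3*z/7)/3


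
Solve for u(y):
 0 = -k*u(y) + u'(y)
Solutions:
 u(y) = C1*exp(k*y)


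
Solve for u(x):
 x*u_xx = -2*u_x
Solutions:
 u(x) = C1 + C2/x


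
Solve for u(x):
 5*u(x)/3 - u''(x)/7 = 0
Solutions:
 u(x) = C1*exp(-sqrt(105)*x/3) + C2*exp(sqrt(105)*x/3)


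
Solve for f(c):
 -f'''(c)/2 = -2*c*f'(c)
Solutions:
 f(c) = C1 + Integral(C2*airyai(2^(2/3)*c) + C3*airybi(2^(2/3)*c), c)


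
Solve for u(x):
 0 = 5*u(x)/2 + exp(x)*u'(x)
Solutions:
 u(x) = C1*exp(5*exp(-x)/2)


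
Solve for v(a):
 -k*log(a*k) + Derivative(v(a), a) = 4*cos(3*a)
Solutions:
 v(a) = C1 + a*k*(log(a*k) - 1) + 4*sin(3*a)/3


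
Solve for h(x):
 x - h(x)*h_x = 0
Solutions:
 h(x) = -sqrt(C1 + x^2)
 h(x) = sqrt(C1 + x^2)


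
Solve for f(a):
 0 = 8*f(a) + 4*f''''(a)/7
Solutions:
 f(a) = (C1*sin(2^(3/4)*7^(1/4)*a/2) + C2*cos(2^(3/4)*7^(1/4)*a/2))*exp(-2^(3/4)*7^(1/4)*a/2) + (C3*sin(2^(3/4)*7^(1/4)*a/2) + C4*cos(2^(3/4)*7^(1/4)*a/2))*exp(2^(3/4)*7^(1/4)*a/2)


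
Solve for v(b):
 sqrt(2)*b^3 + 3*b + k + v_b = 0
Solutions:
 v(b) = C1 - sqrt(2)*b^4/4 - 3*b^2/2 - b*k


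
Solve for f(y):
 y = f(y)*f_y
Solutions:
 f(y) = -sqrt(C1 + y^2)
 f(y) = sqrt(C1 + y^2)


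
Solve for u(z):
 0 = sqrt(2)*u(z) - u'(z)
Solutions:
 u(z) = C1*exp(sqrt(2)*z)


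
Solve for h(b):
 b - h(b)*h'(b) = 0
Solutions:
 h(b) = -sqrt(C1 + b^2)
 h(b) = sqrt(C1 + b^2)


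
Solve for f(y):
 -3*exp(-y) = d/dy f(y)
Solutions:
 f(y) = C1 + 3*exp(-y)


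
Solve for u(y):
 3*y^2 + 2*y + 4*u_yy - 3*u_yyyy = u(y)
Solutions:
 u(y) = C1*exp(-y) + C2*exp(y) + C3*exp(-sqrt(3)*y/3) + C4*exp(sqrt(3)*y/3) + 3*y^2 + 2*y + 24


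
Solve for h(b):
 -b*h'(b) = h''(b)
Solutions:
 h(b) = C1 + C2*erf(sqrt(2)*b/2)


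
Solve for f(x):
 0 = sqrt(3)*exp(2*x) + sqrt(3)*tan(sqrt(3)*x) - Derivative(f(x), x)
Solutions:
 f(x) = C1 + sqrt(3)*exp(2*x)/2 - log(cos(sqrt(3)*x))


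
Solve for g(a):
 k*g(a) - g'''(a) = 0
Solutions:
 g(a) = C1*exp(a*k^(1/3)) + C2*exp(a*k^(1/3)*(-1 + sqrt(3)*I)/2) + C3*exp(-a*k^(1/3)*(1 + sqrt(3)*I)/2)


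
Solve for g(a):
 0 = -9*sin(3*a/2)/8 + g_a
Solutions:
 g(a) = C1 - 3*cos(3*a/2)/4


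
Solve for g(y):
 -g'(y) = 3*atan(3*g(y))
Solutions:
 Integral(1/atan(3*_y), (_y, g(y))) = C1 - 3*y
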